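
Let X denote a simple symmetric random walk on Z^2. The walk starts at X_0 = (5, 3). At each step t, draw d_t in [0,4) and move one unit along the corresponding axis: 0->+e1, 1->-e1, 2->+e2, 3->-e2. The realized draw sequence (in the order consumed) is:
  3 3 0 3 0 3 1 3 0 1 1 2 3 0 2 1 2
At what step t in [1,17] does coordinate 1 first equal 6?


t=0: X=(5, 3), d=3 → -e2, X_1=(5, 2)
t=1: X=(5, 2), d=3 → -e2, X_2=(5, 1)
t=2: X=(5, 1), d=0 → +e1, X_3=(6, 1)
t=3: X=(6, 1), d=3 → -e2, X_4=(6, 0)
t=4: X=(6, 0), d=0 → +e1, X_5=(7, 0)
t=5: X=(7, 0), d=3 → -e2, X_6=(7, -1)
t=6: X=(7, -1), d=1 → -e1, X_7=(6, -1)
t=7: X=(6, -1), d=3 → -e2, X_8=(6, -2)
t=8: X=(6, -2), d=0 → +e1, X_9=(7, -2)
t=9: X=(7, -2), d=1 → -e1, X_10=(6, -2)
t=10: X=(6, -2), d=1 → -e1, X_11=(5, -2)
t=11: X=(5, -2), d=2 → +e2, X_12=(5, -1)
t=12: X=(5, -1), d=3 → -e2, X_13=(5, -2)
t=13: X=(5, -2), d=0 → +e1, X_14=(6, -2)
t=14: X=(6, -2), d=2 → +e2, X_15=(6, -1)
t=15: X=(6, -1), d=1 → -e1, X_16=(5, -1)
t=16: X=(5, -1), d=2 → +e2, X_17=(5, 0)

3


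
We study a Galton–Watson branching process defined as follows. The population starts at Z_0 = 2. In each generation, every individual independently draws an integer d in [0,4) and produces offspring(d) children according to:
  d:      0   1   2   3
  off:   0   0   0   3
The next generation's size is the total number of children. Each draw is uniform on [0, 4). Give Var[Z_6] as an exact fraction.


22090887/8388608

Outcome values over d=0..3: [0, 0, 0, 3]
Σy = 3, Σy² = 9, M = 4
μ = 3/4 = 3/4,  σ² = 9/4 − (3/4)² = 27/16
V_0 = 0, E_0 = 2
V_1 = 27/16·E_0 + (3/4)²·V_0 = 27/8;  E_1 = 3/2
V_2 = 27/16·E_1 + (3/4)²·V_1 = 567/128;  E_2 = 9/8
V_3 = 27/16·E_2 + (3/4)²·V_2 = 8991/2048;  E_3 = 27/32
V_4 = 27/16·E_3 + (3/4)²·V_3 = 127575/32768;  E_4 = 81/128
V_5 = 27/16·E_4 + (3/4)²·V_4 = 1708047/524288;  E_5 = 243/512
V_6 = 27/16·E_5 + (3/4)²·V_5 = 22090887/8388608;  E_6 = 729/2048


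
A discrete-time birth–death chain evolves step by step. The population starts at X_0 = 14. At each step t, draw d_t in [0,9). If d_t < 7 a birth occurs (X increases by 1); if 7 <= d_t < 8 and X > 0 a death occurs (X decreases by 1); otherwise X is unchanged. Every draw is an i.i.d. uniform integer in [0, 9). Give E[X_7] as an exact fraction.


56/3

X can drop by at most 1 per step and X_0 = 14 > T = 7, so X_t >= 14 − t >= 7 > 0 for every t <= 7: the floor at 0 (the 'and X > 0' condition) never binds. Hence X_7 = X_0 + Σ_{t<7} Y_t with i.i.d. increments Y_t = y(d_t) ∈ {+1, −1, 0}.
Outcome values over d=0..8: [1, 1, 1, 1, 1, 1, 1, -1, 0]
Σy = 6, Σy² = 8, M = 9
μ = 6/9 = 2/3,  σ² = 8/9 − (2/3)² = 4/9
E[X_7] = 14 + 7·(2/3) = 56/3


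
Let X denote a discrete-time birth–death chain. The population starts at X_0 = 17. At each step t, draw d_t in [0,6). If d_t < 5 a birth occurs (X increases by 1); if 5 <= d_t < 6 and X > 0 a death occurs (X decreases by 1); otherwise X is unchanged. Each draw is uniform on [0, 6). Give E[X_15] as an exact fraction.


27

X can drop by at most 1 per step and X_0 = 17 > T = 15, so X_t >= 17 − t >= 2 > 0 for every t <= 15: the floor at 0 (the 'and X > 0' condition) never binds. Hence X_15 = X_0 + Σ_{t<15} Y_t with i.i.d. increments Y_t = y(d_t) ∈ {+1, −1, 0}.
Outcome values over d=0..5: [1, 1, 1, 1, 1, -1]
Σy = 4, Σy² = 6, M = 6
μ = 4/6 = 2/3,  σ² = 6/6 − (2/3)² = 5/9
E[X_15] = 17 + 15·(2/3) = 27


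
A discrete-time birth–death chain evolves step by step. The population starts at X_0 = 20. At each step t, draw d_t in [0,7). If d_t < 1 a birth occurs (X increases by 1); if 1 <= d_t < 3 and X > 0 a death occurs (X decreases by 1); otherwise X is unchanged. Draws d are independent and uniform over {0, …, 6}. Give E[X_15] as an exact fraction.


X can drop by at most 1 per step and X_0 = 20 > T = 15, so X_t >= 20 − t >= 5 > 0 for every t <= 15: the floor at 0 (the 'and X > 0' condition) never binds. Hence X_15 = X_0 + Σ_{t<15} Y_t with i.i.d. increments Y_t = y(d_t) ∈ {+1, −1, 0}.
Outcome values over d=0..6: [1, -1, -1, 0, 0, 0, 0]
Σy = -1, Σy² = 3, M = 7
μ = -1/7 = -1/7,  σ² = 3/7 − (-1/7)² = 20/49
E[X_15] = 20 + 15·(-1/7) = 125/7

125/7


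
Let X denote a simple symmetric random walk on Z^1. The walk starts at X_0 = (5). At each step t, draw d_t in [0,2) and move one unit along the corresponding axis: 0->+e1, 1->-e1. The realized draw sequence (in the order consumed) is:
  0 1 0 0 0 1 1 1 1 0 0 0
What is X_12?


(7)

t=0: X=(5), d=0 → +e1, X_1=(6)
t=1: X=(6), d=1 → -e1, X_2=(5)
t=2: X=(5), d=0 → +e1, X_3=(6)
t=3: X=(6), d=0 → +e1, X_4=(7)
t=4: X=(7), d=0 → +e1, X_5=(8)
t=5: X=(8), d=1 → -e1, X_6=(7)
t=6: X=(7), d=1 → -e1, X_7=(6)
t=7: X=(6), d=1 → -e1, X_8=(5)
t=8: X=(5), d=1 → -e1, X_9=(4)
t=9: X=(4), d=0 → +e1, X_10=(5)
t=10: X=(5), d=0 → +e1, X_11=(6)
t=11: X=(6), d=0 → +e1, X_12=(7)


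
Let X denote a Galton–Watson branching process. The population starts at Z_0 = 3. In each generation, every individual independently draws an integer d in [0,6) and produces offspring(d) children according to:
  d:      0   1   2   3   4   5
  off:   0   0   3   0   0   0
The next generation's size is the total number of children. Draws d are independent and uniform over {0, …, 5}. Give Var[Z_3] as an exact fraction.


105/64

Outcome values over d=0..5: [0, 0, 3, 0, 0, 0]
Σy = 3, Σy² = 9, M = 6
μ = 3/6 = 1/2,  σ² = 9/6 − (1/2)² = 5/4
V_0 = 0, E_0 = 3
V_1 = 5/4·E_0 + (1/2)²·V_0 = 15/4;  E_1 = 3/2
V_2 = 5/4·E_1 + (1/2)²·V_1 = 45/16;  E_2 = 3/4
V_3 = 5/4·E_2 + (1/2)²·V_2 = 105/64;  E_3 = 3/8


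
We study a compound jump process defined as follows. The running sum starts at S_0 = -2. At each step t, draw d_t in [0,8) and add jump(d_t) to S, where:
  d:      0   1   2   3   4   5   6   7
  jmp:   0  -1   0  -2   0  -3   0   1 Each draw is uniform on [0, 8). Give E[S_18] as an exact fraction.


Outcome values over d=0..7: [0, -1, 0, -2, 0, -3, 0, 1]
Σy = -5, Σy² = 15, M = 8
μ = -5/8 = -5/8,  σ² = 15/8 − (-5/8)² = 95/64
E[S_18] = -2 + 18·(-5/8) = -53/4

-53/4


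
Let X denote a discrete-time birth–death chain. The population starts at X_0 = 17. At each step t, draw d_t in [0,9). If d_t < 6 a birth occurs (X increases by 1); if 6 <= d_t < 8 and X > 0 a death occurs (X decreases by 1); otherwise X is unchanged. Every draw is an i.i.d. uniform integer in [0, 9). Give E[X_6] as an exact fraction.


X can drop by at most 1 per step and X_0 = 17 > T = 6, so X_t >= 17 − t >= 11 > 0 for every t <= 6: the floor at 0 (the 'and X > 0' condition) never binds. Hence X_6 = X_0 + Σ_{t<6} Y_t with i.i.d. increments Y_t = y(d_t) ∈ {+1, −1, 0}.
Outcome values over d=0..8: [1, 1, 1, 1, 1, 1, -1, -1, 0]
Σy = 4, Σy² = 8, M = 9
μ = 4/9 = 4/9,  σ² = 8/9 − (4/9)² = 56/81
E[X_6] = 17 + 6·(4/9) = 59/3

59/3


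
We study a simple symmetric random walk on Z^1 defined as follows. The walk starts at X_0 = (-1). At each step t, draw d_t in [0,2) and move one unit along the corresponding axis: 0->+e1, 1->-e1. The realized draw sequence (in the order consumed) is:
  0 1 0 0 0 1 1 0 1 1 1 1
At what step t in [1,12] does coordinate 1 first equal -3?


t=0: X=(-1), d=0 → +e1, X_1=(0)
t=1: X=(0), d=1 → -e1, X_2=(-1)
t=2: X=(-1), d=0 → +e1, X_3=(0)
t=3: X=(0), d=0 → +e1, X_4=(1)
t=4: X=(1), d=0 → +e1, X_5=(2)
t=5: X=(2), d=1 → -e1, X_6=(1)
t=6: X=(1), d=1 → -e1, X_7=(0)
t=7: X=(0), d=0 → +e1, X_8=(1)
t=8: X=(1), d=1 → -e1, X_9=(0)
t=9: X=(0), d=1 → -e1, X_10=(-1)
t=10: X=(-1), d=1 → -e1, X_11=(-2)
t=11: X=(-2), d=1 → -e1, X_12=(-3)

12


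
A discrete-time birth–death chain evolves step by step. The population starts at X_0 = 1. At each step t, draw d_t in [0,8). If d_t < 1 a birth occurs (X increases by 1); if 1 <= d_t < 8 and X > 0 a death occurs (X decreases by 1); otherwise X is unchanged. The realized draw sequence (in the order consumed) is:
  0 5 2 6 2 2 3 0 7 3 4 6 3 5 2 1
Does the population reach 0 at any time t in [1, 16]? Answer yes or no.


t=0: X=1, d=0 → birth, X_1=2
t=1: X=2, d=5 → death, X_2=1
t=2: X=1, d=2 → death, X_3=0
t=3: X=0, d=6 → hold, X_4=0
t=4: X=0, d=2 → hold, X_5=0
t=5: X=0, d=2 → hold, X_6=0
t=6: X=0, d=3 → hold, X_7=0
t=7: X=0, d=0 → birth, X_8=1
t=8: X=1, d=7 → death, X_9=0
t=9: X=0, d=3 → hold, X_10=0
t=10: X=0, d=4 → hold, X_11=0
t=11: X=0, d=6 → hold, X_12=0
t=12: X=0, d=3 → hold, X_13=0
t=13: X=0, d=5 → hold, X_14=0
t=14: X=0, d=2 → hold, X_15=0
t=15: X=0, d=1 → hold, X_16=0

yes


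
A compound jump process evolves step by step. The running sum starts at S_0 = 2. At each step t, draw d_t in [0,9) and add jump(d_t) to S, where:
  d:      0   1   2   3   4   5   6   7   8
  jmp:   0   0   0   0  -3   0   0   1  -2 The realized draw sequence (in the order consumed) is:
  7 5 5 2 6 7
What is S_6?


t=0: S=2, d=7, jump=1, S_1=3
t=1: S=3, d=5, jump=0, S_2=3
t=2: S=3, d=5, jump=0, S_3=3
t=3: S=3, d=2, jump=0, S_4=3
t=4: S=3, d=6, jump=0, S_5=3
t=5: S=3, d=7, jump=1, S_6=4

4


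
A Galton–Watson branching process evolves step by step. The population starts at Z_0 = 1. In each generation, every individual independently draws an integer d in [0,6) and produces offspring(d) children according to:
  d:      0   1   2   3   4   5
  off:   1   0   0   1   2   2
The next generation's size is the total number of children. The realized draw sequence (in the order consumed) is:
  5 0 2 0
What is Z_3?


1

gen 0: Z_0=1, draws=[5], offspring=[2], Z_1=2
gen 1: Z_1=2, draws=[0, 2], offspring=[1, 0], Z_2=1
gen 2: Z_2=1, draws=[0], offspring=[1], Z_3=1


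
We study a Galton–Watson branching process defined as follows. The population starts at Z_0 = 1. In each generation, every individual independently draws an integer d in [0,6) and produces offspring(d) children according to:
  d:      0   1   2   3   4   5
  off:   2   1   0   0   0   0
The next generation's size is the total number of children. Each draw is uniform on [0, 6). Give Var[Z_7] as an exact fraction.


889/49152

Outcome values over d=0..5: [2, 1, 0, 0, 0, 0]
Σy = 3, Σy² = 5, M = 6
μ = 3/6 = 1/2,  σ² = 5/6 − (1/2)² = 7/12
V_0 = 0, E_0 = 1
V_1 = 7/12·E_0 + (1/2)²·V_0 = 7/12;  E_1 = 1/2
V_2 = 7/12·E_1 + (1/2)²·V_1 = 7/16;  E_2 = 1/4
V_3 = 7/12·E_2 + (1/2)²·V_2 = 49/192;  E_3 = 1/8
V_4 = 7/12·E_3 + (1/2)²·V_3 = 35/256;  E_4 = 1/16
V_5 = 7/12·E_4 + (1/2)²·V_4 = 217/3072;  E_5 = 1/32
V_6 = 7/12·E_5 + (1/2)²·V_5 = 147/4096;  E_6 = 1/64
V_7 = 7/12·E_6 + (1/2)²·V_6 = 889/49152;  E_7 = 1/128


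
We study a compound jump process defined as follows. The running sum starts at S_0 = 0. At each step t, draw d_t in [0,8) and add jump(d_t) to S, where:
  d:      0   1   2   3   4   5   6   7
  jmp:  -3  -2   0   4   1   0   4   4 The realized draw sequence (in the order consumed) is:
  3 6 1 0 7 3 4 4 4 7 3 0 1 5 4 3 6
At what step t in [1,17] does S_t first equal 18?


t=0: S=0, d=3, jump=4, S_1=4
t=1: S=4, d=6, jump=4, S_2=8
t=2: S=8, d=1, jump=-2, S_3=6
t=3: S=6, d=0, jump=-3, S_4=3
t=4: S=3, d=7, jump=4, S_5=7
t=5: S=7, d=3, jump=4, S_6=11
t=6: S=11, d=4, jump=1, S_7=12
t=7: S=12, d=4, jump=1, S_8=13
t=8: S=13, d=4, jump=1, S_9=14
t=9: S=14, d=7, jump=4, S_10=18
t=10: S=18, d=3, jump=4, S_11=22
t=11: S=22, d=0, jump=-3, S_12=19
t=12: S=19, d=1, jump=-2, S_13=17
t=13: S=17, d=5, jump=0, S_14=17
t=14: S=17, d=4, jump=1, S_15=18
t=15: S=18, d=3, jump=4, S_16=22
t=16: S=22, d=6, jump=4, S_17=26

10


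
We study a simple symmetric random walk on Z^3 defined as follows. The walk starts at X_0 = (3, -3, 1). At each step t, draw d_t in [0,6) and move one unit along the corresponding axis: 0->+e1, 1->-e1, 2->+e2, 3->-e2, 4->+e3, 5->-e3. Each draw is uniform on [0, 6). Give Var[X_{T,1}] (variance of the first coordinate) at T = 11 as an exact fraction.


11/3

Outcome values over d=0..5: [1, -1, 0, 0, 0, 0]
Σy = 0, Σy² = 2, M = 6
μ = 0/6 = 0,  σ² = 2/6 − (0)² = 1/3
Independent increments: Var[X_11] = 11·σ² = 11·(1/3) = 11/3


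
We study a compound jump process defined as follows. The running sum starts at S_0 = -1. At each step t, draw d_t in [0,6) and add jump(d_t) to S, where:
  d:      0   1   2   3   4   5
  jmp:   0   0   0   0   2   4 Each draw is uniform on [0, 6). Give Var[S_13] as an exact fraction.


Outcome values over d=0..5: [0, 0, 0, 0, 2, 4]
Σy = 6, Σy² = 20, M = 6
μ = 6/6 = 1,  σ² = 20/6 − (1)² = 7/3
Independent increments: Var[S_13] = 13·σ² = 13·(7/3) = 91/3

91/3


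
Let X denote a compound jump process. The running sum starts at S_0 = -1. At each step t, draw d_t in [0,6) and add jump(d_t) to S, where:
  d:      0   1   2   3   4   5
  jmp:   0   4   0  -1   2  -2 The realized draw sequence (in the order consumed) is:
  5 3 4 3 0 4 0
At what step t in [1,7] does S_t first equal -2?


t=0: S=-1, d=5, jump=-2, S_1=-3
t=1: S=-3, d=3, jump=-1, S_2=-4
t=2: S=-4, d=4, jump=2, S_3=-2
t=3: S=-2, d=3, jump=-1, S_4=-3
t=4: S=-3, d=0, jump=0, S_5=-3
t=5: S=-3, d=4, jump=2, S_6=-1
t=6: S=-1, d=0, jump=0, S_7=-1

3


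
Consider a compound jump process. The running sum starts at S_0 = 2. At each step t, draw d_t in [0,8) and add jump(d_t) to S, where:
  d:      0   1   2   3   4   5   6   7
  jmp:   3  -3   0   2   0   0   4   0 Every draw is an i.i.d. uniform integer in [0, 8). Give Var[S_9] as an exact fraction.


Outcome values over d=0..7: [3, -3, 0, 2, 0, 0, 4, 0]
Σy = 6, Σy² = 38, M = 8
μ = 6/8 = 3/4,  σ² = 38/8 − (3/4)² = 67/16
Independent increments: Var[S_9] = 9·σ² = 9·(67/16) = 603/16

603/16


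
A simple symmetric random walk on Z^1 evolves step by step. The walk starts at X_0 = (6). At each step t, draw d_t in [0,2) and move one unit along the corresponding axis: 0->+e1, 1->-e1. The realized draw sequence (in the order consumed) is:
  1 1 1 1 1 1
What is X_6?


t=0: X=(6), d=1 → -e1, X_1=(5)
t=1: X=(5), d=1 → -e1, X_2=(4)
t=2: X=(4), d=1 → -e1, X_3=(3)
t=3: X=(3), d=1 → -e1, X_4=(2)
t=4: X=(2), d=1 → -e1, X_5=(1)
t=5: X=(1), d=1 → -e1, X_6=(0)

(0)


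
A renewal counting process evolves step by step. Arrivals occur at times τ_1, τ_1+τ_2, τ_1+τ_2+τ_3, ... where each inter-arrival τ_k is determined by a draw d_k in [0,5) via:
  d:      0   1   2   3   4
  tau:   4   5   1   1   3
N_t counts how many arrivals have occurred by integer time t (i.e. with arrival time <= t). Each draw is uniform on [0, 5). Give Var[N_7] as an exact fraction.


Inter-arrival values over d=0..4: [4, 5, 1, 1, 3]
Each d has probability 1/5, so the pmf of τ is: f(1) = 2/5, f(3) = 1/5, f(4) = 1/5, f(5) = 1/5
Let p_n(j) = P(N_n = j), with p_0 = [1]. Condition on τ_1: p_n(0) = P(τ > n), and for j >= 1, p_n(j) = Σ_{k<=n} f(k)·p_{n−k}(j−1)
p_1 = [3/5, 2/5]  (j = 0..1)
p_2 = [3/5, 6/25, 4/25]  (j = 0..2)
p_3 = [2/5, 11/25, 12/125, 8/125]  (j = 0..3)
p_4 = [1/5, 12/25, 32/125, 24/625, 16/625]  (j = 0..4)
p_5 = [0, 13/25, 8/25, 84/625, 48/3125, 32/3125]  (j = 0..5)
p_6 = [0, 8/25, 53/125, 112/625, 208/3125, 96/15625, 64/15625]  (j = 0..6)
p_7 = [0, 6/25, 9/25, 34/125, 288/3125, 496/15625, 192/78125, 128/78125]  (j = 0..7)
E[N_7] = Σ j·p_7(j) = 181998/78125;  E[N_7²] = Σ j²·p_7(j) = 512884/78125
Var[N_7] = 512884/78125 − (181998/78125)² = 6945790496/6103515625

6945790496/6103515625


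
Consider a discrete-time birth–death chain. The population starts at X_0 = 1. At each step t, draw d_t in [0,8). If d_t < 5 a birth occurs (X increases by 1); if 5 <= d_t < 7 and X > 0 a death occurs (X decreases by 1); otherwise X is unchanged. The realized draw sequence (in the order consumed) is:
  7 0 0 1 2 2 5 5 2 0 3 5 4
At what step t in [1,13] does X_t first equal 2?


t=0: X=1, d=7 → hold, X_1=1
t=1: X=1, d=0 → birth, X_2=2
t=2: X=2, d=0 → birth, X_3=3
t=3: X=3, d=1 → birth, X_4=4
t=4: X=4, d=2 → birth, X_5=5
t=5: X=5, d=2 → birth, X_6=6
t=6: X=6, d=5 → death, X_7=5
t=7: X=5, d=5 → death, X_8=4
t=8: X=4, d=2 → birth, X_9=5
t=9: X=5, d=0 → birth, X_10=6
t=10: X=6, d=3 → birth, X_11=7
t=11: X=7, d=5 → death, X_12=6
t=12: X=6, d=4 → birth, X_13=7

2


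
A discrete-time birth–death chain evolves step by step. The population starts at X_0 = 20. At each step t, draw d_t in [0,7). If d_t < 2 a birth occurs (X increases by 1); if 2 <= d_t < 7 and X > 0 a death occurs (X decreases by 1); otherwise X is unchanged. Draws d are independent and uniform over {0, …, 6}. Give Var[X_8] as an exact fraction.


320/49

X can drop by at most 1 per step and X_0 = 20 > T = 8, so X_t >= 20 − t >= 12 > 0 for every t <= 8: the floor at 0 (the 'and X > 0' condition) never binds. Hence X_8 = X_0 + Σ_{t<8} Y_t with i.i.d. increments Y_t = y(d_t) ∈ {+1, −1, 0}.
Outcome values over d=0..6: [1, 1, -1, -1, -1, -1, -1]
Σy = -3, Σy² = 7, M = 7
μ = -3/7 = -3/7,  σ² = 7/7 − (-3/7)² = 40/49
Independent increments: Var[X_8] = 8·σ² = 8·(40/49) = 320/49


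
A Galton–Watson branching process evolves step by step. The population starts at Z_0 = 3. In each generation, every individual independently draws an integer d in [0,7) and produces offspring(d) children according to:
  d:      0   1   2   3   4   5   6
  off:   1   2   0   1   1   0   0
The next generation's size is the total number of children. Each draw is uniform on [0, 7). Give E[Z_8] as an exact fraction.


1171875/5764801

Outcome values over d=0..6: [1, 2, 0, 1, 1, 0, 0]
Σy = 5, Σy² = 7, M = 7
μ = 5/7 = 5/7,  σ² = 7/7 − (5/7)² = 24/49
E[Z_0] = 3
E[Z_1] = 5/7·E[Z_0] = 15/7
E[Z_2] = 5/7·E[Z_1] = 75/49
E[Z_3] = 5/7·E[Z_2] = 375/343
E[Z_4] = 5/7·E[Z_3] = 1875/2401
E[Z_5] = 5/7·E[Z_4] = 9375/16807
E[Z_6] = 5/7·E[Z_5] = 46875/117649
E[Z_7] = 5/7·E[Z_6] = 234375/823543
E[Z_8] = 5/7·E[Z_7] = 1171875/5764801


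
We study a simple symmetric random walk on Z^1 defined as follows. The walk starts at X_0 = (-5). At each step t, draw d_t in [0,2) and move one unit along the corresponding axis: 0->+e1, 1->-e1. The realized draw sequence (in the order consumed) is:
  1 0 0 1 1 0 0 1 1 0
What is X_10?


t=0: X=(-5), d=1 → -e1, X_1=(-6)
t=1: X=(-6), d=0 → +e1, X_2=(-5)
t=2: X=(-5), d=0 → +e1, X_3=(-4)
t=3: X=(-4), d=1 → -e1, X_4=(-5)
t=4: X=(-5), d=1 → -e1, X_5=(-6)
t=5: X=(-6), d=0 → +e1, X_6=(-5)
t=6: X=(-5), d=0 → +e1, X_7=(-4)
t=7: X=(-4), d=1 → -e1, X_8=(-5)
t=8: X=(-5), d=1 → -e1, X_9=(-6)
t=9: X=(-6), d=0 → +e1, X_10=(-5)

(-5)


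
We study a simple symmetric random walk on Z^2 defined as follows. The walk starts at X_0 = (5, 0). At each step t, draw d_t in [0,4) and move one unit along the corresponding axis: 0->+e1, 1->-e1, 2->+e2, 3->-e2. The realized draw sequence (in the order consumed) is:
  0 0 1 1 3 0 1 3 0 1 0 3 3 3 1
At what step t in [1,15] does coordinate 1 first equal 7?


2

t=0: X=(5, 0), d=0 → +e1, X_1=(6, 0)
t=1: X=(6, 0), d=0 → +e1, X_2=(7, 0)
t=2: X=(7, 0), d=1 → -e1, X_3=(6, 0)
t=3: X=(6, 0), d=1 → -e1, X_4=(5, 0)
t=4: X=(5, 0), d=3 → -e2, X_5=(5, -1)
t=5: X=(5, -1), d=0 → +e1, X_6=(6, -1)
t=6: X=(6, -1), d=1 → -e1, X_7=(5, -1)
t=7: X=(5, -1), d=3 → -e2, X_8=(5, -2)
t=8: X=(5, -2), d=0 → +e1, X_9=(6, -2)
t=9: X=(6, -2), d=1 → -e1, X_10=(5, -2)
t=10: X=(5, -2), d=0 → +e1, X_11=(6, -2)
t=11: X=(6, -2), d=3 → -e2, X_12=(6, -3)
t=12: X=(6, -3), d=3 → -e2, X_13=(6, -4)
t=13: X=(6, -4), d=3 → -e2, X_14=(6, -5)
t=14: X=(6, -5), d=1 → -e1, X_15=(5, -5)


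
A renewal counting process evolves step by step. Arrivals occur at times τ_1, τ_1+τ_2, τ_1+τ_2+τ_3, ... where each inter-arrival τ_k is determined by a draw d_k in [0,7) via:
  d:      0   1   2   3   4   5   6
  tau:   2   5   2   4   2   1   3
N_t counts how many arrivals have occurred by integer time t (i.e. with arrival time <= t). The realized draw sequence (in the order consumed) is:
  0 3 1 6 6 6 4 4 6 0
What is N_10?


draw d_1=0: τ_1=2, arrival time A_1=2
draw d_2=3: τ_2=4, arrival time A_2=6
draw d_3=1: τ_3=5, arrival time A_3=11
draw d_4=6: τ_4=3, arrival time A_4=14
draw d_5=6: τ_5=3, arrival time A_5=17
draw d_6=6: τ_6=3, arrival time A_6=20
draw d_7=4: τ_7=2, arrival time A_7=22
draw d_8=4: τ_8=2, arrival time A_8=24
draw d_9=6: τ_9=3, arrival time A_9=27
draw d_10=0: τ_10=2, arrival time A_10=29
N_t over t=0..10: 0:0 1:0 2:1 3:1 4:1 5:1 6:2 7:2 8:2 9:2 10:2

2


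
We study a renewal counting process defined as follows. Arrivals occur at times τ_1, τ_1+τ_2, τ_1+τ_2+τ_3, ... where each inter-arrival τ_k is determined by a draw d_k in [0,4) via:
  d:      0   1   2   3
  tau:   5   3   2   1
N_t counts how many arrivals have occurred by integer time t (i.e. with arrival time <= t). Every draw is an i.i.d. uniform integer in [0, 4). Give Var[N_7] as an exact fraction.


Inter-arrival values over d=0..3: [5, 3, 2, 1]
Each d has probability 1/4, so the pmf of τ is: f(1) = 1/4, f(2) = 1/4, f(3) = 1/4, f(5) = 1/4
Let p_n(j) = P(N_n = j), with p_0 = [1]. Condition on τ_1: p_n(0) = P(τ > n), and for j >= 1, p_n(j) = Σ_{k<=n} f(k)·p_{n−k}(j−1)
p_1 = [3/4, 1/4]  (j = 0..1)
p_2 = [1/2, 7/16, 1/16]  (j = 0..2)
p_3 = [1/4, 9/16, 11/64, 1/64]  (j = 0..3)
p_4 = [1/4, 3/8, 5/16, 15/256, 1/256]  (j = 0..4)
p_5 = [0, 1/2, 11/32, 35/256, 19/1024, 1/1024]  (j = 0..5)
p_6 = [0, 5/16, 27/64, 53/256, 27/512, 23/4096, 1/4096]  (j = 0..6)
p_7 = [0, 3/16, 13/32, 73/256, 103/1024, 77/4096, 27/16384, 1/16384]  (j = 0..7)
E[N_7] = Σ j·p_7(j) = 38701/16384;  E[N_7²] = Σ j²·p_7(j) = 106833/16384
Var[N_7] = 106833/16384 − (38701/16384)² = 252584471/268435456

252584471/268435456


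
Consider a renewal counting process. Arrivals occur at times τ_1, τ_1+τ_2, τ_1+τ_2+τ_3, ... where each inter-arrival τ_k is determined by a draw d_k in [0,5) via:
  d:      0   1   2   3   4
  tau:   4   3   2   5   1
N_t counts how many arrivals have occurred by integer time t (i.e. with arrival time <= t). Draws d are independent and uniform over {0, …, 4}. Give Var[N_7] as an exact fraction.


4359160904/6103515625

Inter-arrival values over d=0..4: [4, 3, 2, 5, 1]
Each d has probability 1/5, so the pmf of τ is: f(1) = 1/5, f(2) = 1/5, f(3) = 1/5, f(4) = 1/5, f(5) = 1/5
Let p_n(j) = P(N_n = j), with p_0 = [1]. Condition on τ_1: p_n(0) = P(τ > n), and for j >= 1, p_n(j) = Σ_{k<=n} f(k)·p_{n−k}(j−1)
p_1 = [4/5, 1/5]  (j = 0..1)
p_2 = [3/5, 9/25, 1/25]  (j = 0..2)
p_3 = [2/5, 12/25, 14/125, 1/125]  (j = 0..3)
p_4 = [1/5, 14/25, 26/125, 19/625, 1/625]  (j = 0..4)
p_5 = [0, 3/5, 8/25, 9/125, 24/3125, 1/3125]  (j = 0..5)
p_6 = [0, 2/5, 11/25, 17/125, 69/3125, 29/15625, 1/15625]  (j = 0..6)
p_7 = [0, 6/25, 12/25, 28/125, 154/3125, 98/15625, 34/78125, 1/78125]  (j = 0..7)
E[N_7] = Σ j·p_7(j) = 164311/78125;  E[N_7²] = Σ j²·p_7(j) = 401373/78125
Var[N_7] = 401373/78125 − (164311/78125)² = 4359160904/6103515625


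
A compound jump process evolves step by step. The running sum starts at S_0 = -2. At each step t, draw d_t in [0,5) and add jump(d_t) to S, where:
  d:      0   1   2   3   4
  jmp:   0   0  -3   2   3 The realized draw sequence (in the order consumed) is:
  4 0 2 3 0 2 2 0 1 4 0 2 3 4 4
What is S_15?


2

t=0: S=-2, d=4, jump=3, S_1=1
t=1: S=1, d=0, jump=0, S_2=1
t=2: S=1, d=2, jump=-3, S_3=-2
t=3: S=-2, d=3, jump=2, S_4=0
t=4: S=0, d=0, jump=0, S_5=0
t=5: S=0, d=2, jump=-3, S_6=-3
t=6: S=-3, d=2, jump=-3, S_7=-6
t=7: S=-6, d=0, jump=0, S_8=-6
t=8: S=-6, d=1, jump=0, S_9=-6
t=9: S=-6, d=4, jump=3, S_10=-3
t=10: S=-3, d=0, jump=0, S_11=-3
t=11: S=-3, d=2, jump=-3, S_12=-6
t=12: S=-6, d=3, jump=2, S_13=-4
t=13: S=-4, d=4, jump=3, S_14=-1
t=14: S=-1, d=4, jump=3, S_15=2


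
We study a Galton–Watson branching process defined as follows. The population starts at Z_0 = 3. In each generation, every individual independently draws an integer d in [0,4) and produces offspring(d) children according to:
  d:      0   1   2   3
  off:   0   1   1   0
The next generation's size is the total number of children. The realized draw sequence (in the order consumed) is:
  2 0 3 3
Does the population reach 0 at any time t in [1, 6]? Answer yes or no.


gen 0: Z_0=3, draws=[2, 0, 3], offspring=[1, 0, 0], Z_1=1
gen 1: Z_1=1, draws=[3], offspring=[0], Z_2=0
gen 2: Z_2=0, draws=[], offspring=[], Z_3=0
gen 3: Z_3=0, draws=[], offspring=[], Z_4=0
gen 4: Z_4=0, draws=[], offspring=[], Z_5=0
gen 5: Z_5=0, draws=[], offspring=[], Z_6=0

yes


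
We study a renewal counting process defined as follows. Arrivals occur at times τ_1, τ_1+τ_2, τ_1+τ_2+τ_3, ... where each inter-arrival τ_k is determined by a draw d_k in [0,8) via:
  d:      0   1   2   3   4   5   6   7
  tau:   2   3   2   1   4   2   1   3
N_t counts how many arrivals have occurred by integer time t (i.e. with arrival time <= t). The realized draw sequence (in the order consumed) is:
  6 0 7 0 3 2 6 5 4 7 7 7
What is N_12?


draw d_1=6: τ_1=1, arrival time A_1=1
draw d_2=0: τ_2=2, arrival time A_2=3
draw d_3=7: τ_3=3, arrival time A_3=6
draw d_4=0: τ_4=2, arrival time A_4=8
draw d_5=3: τ_5=1, arrival time A_5=9
draw d_6=2: τ_6=2, arrival time A_6=11
draw d_7=6: τ_7=1, arrival time A_7=12
draw d_8=5: τ_8=2, arrival time A_8=14
draw d_9=4: τ_9=4, arrival time A_9=18
draw d_10=7: τ_10=3, arrival time A_10=21
draw d_11=7: τ_11=3, arrival time A_11=24
draw d_12=7: τ_12=3, arrival time A_12=27
N_t over t=0..12: 0:0 1:1 2:1 3:2 4:2 5:2 6:3 7:3 8:4 9:5 10:5 11:6 12:7

7


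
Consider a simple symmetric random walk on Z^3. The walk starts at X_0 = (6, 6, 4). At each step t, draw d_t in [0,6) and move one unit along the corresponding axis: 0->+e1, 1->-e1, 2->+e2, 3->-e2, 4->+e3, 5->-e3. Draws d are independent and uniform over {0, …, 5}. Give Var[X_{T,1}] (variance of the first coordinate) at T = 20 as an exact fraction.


20/3

Outcome values over d=0..5: [1, -1, 0, 0, 0, 0]
Σy = 0, Σy² = 2, M = 6
μ = 0/6 = 0,  σ² = 2/6 − (0)² = 1/3
Independent increments: Var[X_20] = 20·σ² = 20·(1/3) = 20/3


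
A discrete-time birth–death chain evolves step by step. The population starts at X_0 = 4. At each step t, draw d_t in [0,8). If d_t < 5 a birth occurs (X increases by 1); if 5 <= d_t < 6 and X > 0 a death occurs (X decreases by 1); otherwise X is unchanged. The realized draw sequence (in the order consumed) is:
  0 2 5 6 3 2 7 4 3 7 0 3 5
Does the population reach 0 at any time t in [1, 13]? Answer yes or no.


t=0: X=4, d=0 → birth, X_1=5
t=1: X=5, d=2 → birth, X_2=6
t=2: X=6, d=5 → death, X_3=5
t=3: X=5, d=6 → hold, X_4=5
t=4: X=5, d=3 → birth, X_5=6
t=5: X=6, d=2 → birth, X_6=7
t=6: X=7, d=7 → hold, X_7=7
t=7: X=7, d=4 → birth, X_8=8
t=8: X=8, d=3 → birth, X_9=9
t=9: X=9, d=7 → hold, X_10=9
t=10: X=9, d=0 → birth, X_11=10
t=11: X=10, d=3 → birth, X_12=11
t=12: X=11, d=5 → death, X_13=10

no


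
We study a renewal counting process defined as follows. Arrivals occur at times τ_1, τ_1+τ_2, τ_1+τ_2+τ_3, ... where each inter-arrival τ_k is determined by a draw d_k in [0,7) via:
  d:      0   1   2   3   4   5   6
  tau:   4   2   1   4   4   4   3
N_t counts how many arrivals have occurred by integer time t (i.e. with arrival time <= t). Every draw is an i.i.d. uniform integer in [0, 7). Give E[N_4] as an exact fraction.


Inter-arrival values over d=0..6: [4, 2, 1, 4, 4, 4, 3]
Each d has probability 1/7, so the pmf of τ is: f(1) = 1/7, f(2) = 1/7, f(3) = 1/7, f(4) = 4/7
Renewal equation for m(n) = E[N_n]: condition on τ_1 = k (if k <= n, one arrival plus a fresh copy on the remaining n−k steps): m(n) = F(n) + Σ_{k<=n} f(k)·m(n−k), where F(n) = P(τ <= n) and m(0) = 0
m(1) = F(1) = 1/7
m(2) = F(2) + f(1)·m(1) = 2/7 + 1/7·1/7 = 15/49
m(3) = F(3) + f(1)·m(2) + f(2)·m(1) = 3/7 + 1/7·15/49 + 1/7·1/7 = 169/343
m(4) = F(4) + f(1)·m(3) + f(2)·m(2) + f(3)·m(1) = 1 + 1/7·169/343 + 1/7·15/49 + 1/7·1/7 = 2724/2401
E[N_4] = m(4) = 2724/2401

2724/2401


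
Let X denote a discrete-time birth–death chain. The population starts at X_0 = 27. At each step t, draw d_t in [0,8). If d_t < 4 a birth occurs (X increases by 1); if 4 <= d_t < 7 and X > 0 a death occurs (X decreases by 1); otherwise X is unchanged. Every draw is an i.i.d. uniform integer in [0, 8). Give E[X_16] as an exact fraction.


29

X can drop by at most 1 per step and X_0 = 27 > T = 16, so X_t >= 27 − t >= 11 > 0 for every t <= 16: the floor at 0 (the 'and X > 0' condition) never binds. Hence X_16 = X_0 + Σ_{t<16} Y_t with i.i.d. increments Y_t = y(d_t) ∈ {+1, −1, 0}.
Outcome values over d=0..7: [1, 1, 1, 1, -1, -1, -1, 0]
Σy = 1, Σy² = 7, M = 8
μ = 1/8 = 1/8,  σ² = 7/8 − (1/8)² = 55/64
E[X_16] = 27 + 16·(1/8) = 29


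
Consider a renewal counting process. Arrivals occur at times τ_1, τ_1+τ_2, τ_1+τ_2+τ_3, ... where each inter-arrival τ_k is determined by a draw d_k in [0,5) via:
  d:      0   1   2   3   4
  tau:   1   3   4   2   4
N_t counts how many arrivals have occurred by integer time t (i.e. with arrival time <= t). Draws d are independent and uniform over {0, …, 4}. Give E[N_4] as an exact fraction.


796/625

Inter-arrival values over d=0..4: [1, 3, 4, 2, 4]
Each d has probability 1/5, so the pmf of τ is: f(1) = 1/5, f(2) = 1/5, f(3) = 1/5, f(4) = 2/5
Renewal equation for m(n) = E[N_n]: condition on τ_1 = k (if k <= n, one arrival plus a fresh copy on the remaining n−k steps): m(n) = F(n) + Σ_{k<=n} f(k)·m(n−k), where F(n) = P(τ <= n) and m(0) = 0
m(1) = F(1) = 1/5
m(2) = F(2) + f(1)·m(1) = 2/5 + 1/5·1/5 = 11/25
m(3) = F(3) + f(1)·m(2) + f(2)·m(1) = 3/5 + 1/5·11/25 + 1/5·1/5 = 91/125
m(4) = F(4) + f(1)·m(3) + f(2)·m(2) + f(3)·m(1) = 1 + 1/5·91/125 + 1/5·11/25 + 1/5·1/5 = 796/625
E[N_4] = m(4) = 796/625


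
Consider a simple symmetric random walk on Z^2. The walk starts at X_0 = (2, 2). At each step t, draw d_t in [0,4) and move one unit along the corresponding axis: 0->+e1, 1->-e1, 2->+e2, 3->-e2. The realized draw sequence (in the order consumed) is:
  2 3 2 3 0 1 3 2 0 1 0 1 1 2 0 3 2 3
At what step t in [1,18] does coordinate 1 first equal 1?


t=0: X=(2, 2), d=2 → +e2, X_1=(2, 3)
t=1: X=(2, 3), d=3 → -e2, X_2=(2, 2)
t=2: X=(2, 2), d=2 → +e2, X_3=(2, 3)
t=3: X=(2, 3), d=3 → -e2, X_4=(2, 2)
t=4: X=(2, 2), d=0 → +e1, X_5=(3, 2)
t=5: X=(3, 2), d=1 → -e1, X_6=(2, 2)
t=6: X=(2, 2), d=3 → -e2, X_7=(2, 1)
t=7: X=(2, 1), d=2 → +e2, X_8=(2, 2)
t=8: X=(2, 2), d=0 → +e1, X_9=(3, 2)
t=9: X=(3, 2), d=1 → -e1, X_10=(2, 2)
t=10: X=(2, 2), d=0 → +e1, X_11=(3, 2)
t=11: X=(3, 2), d=1 → -e1, X_12=(2, 2)
t=12: X=(2, 2), d=1 → -e1, X_13=(1, 2)
t=13: X=(1, 2), d=2 → +e2, X_14=(1, 3)
t=14: X=(1, 3), d=0 → +e1, X_15=(2, 3)
t=15: X=(2, 3), d=3 → -e2, X_16=(2, 2)
t=16: X=(2, 2), d=2 → +e2, X_17=(2, 3)
t=17: X=(2, 3), d=3 → -e2, X_18=(2, 2)

13


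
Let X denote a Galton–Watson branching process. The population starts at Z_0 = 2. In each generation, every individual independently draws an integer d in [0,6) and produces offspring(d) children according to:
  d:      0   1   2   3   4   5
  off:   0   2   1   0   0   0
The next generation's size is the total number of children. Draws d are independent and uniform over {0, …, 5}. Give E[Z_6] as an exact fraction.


Outcome values over d=0..5: [0, 2, 1, 0, 0, 0]
Σy = 3, Σy² = 5, M = 6
μ = 3/6 = 1/2,  σ² = 5/6 − (1/2)² = 7/12
E[Z_0] = 2
E[Z_1] = 1/2·E[Z_0] = 1
E[Z_2] = 1/2·E[Z_1] = 1/2
E[Z_3] = 1/2·E[Z_2] = 1/4
E[Z_4] = 1/2·E[Z_3] = 1/8
E[Z_5] = 1/2·E[Z_4] = 1/16
E[Z_6] = 1/2·E[Z_5] = 1/32

1/32


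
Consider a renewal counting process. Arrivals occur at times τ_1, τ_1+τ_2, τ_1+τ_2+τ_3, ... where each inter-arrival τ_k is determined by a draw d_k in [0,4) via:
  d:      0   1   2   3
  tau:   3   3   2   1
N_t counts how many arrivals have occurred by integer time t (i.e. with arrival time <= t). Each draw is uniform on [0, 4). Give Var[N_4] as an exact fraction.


Inter-arrival values over d=0..3: [3, 3, 2, 1]
Each d has probability 1/4, so the pmf of τ is: f(1) = 1/4, f(2) = 1/4, f(3) = 1/2
Let p_n(j) = P(N_n = j), with p_0 = [1]. Condition on τ_1: p_n(0) = P(τ > n), and for j >= 1, p_n(j) = Σ_{k<=n} f(k)·p_{n−k}(j−1)
p_1 = [3/4, 1/4]  (j = 0..1)
p_2 = [1/2, 7/16, 1/16]  (j = 0..2)
p_3 = [0, 13/16, 11/64, 1/64]  (j = 0..3)
p_4 = [0, 1/2, 7/16, 15/256, 1/256]  (j = 0..4)
E[N_4] = Σ j·p_4(j) = 401/256;  E[N_4²] = Σ j²·p_4(j) = 727/256
Var[N_4] = 727/256 − (401/256)² = 25311/65536

25311/65536


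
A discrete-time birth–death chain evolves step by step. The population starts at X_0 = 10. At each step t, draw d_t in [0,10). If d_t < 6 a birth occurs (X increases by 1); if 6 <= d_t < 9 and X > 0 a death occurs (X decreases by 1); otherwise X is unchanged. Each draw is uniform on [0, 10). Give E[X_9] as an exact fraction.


X can drop by at most 1 per step and X_0 = 10 > T = 9, so X_t >= 10 − t >= 1 > 0 for every t <= 9: the floor at 0 (the 'and X > 0' condition) never binds. Hence X_9 = X_0 + Σ_{t<9} Y_t with i.i.d. increments Y_t = y(d_t) ∈ {+1, −1, 0}.
Outcome values over d=0..9: [1, 1, 1, 1, 1, 1, -1, -1, -1, 0]
Σy = 3, Σy² = 9, M = 10
μ = 3/10 = 3/10,  σ² = 9/10 − (3/10)² = 81/100
E[X_9] = 10 + 9·(3/10) = 127/10

127/10


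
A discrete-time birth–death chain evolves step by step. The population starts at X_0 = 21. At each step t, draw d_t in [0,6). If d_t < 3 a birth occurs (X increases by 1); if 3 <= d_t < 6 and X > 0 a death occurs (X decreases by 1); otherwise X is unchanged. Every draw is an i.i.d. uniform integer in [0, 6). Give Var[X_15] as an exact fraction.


X can drop by at most 1 per step and X_0 = 21 > T = 15, so X_t >= 21 − t >= 6 > 0 for every t <= 15: the floor at 0 (the 'and X > 0' condition) never binds. Hence X_15 = X_0 + Σ_{t<15} Y_t with i.i.d. increments Y_t = y(d_t) ∈ {+1, −1, 0}.
Outcome values over d=0..5: [1, 1, 1, -1, -1, -1]
Σy = 0, Σy² = 6, M = 6
μ = 0/6 = 0,  σ² = 6/6 − (0)² = 1
Independent increments: Var[X_15] = 15·σ² = 15·(1) = 15

15


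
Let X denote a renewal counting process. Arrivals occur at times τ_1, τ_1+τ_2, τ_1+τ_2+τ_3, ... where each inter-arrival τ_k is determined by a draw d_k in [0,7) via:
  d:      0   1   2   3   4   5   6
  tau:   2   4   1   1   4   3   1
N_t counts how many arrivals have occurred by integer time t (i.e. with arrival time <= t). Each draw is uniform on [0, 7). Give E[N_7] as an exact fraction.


Inter-arrival values over d=0..6: [2, 4, 1, 1, 4, 3, 1]
Each d has probability 1/7, so the pmf of τ is: f(1) = 3/7, f(2) = 1/7, f(3) = 1/7, f(4) = 2/7
Renewal equation for m(n) = E[N_n]: condition on τ_1 = k (if k <= n, one arrival plus a fresh copy on the remaining n−k steps): m(n) = F(n) + Σ_{k<=n} f(k)·m(n−k), where F(n) = P(τ <= n) and m(0) = 0
m(1) = F(1) = 3/7
m(2) = F(2) + f(1)·m(1) = 4/7 + 3/7·3/7 = 37/49
m(3) = F(3) + f(1)·m(2) + f(2)·m(1) = 5/7 + 3/7·37/49 + 1/7·3/7 = 377/343
m(4) = F(4) + f(1)·m(3) + f(2)·m(2) + f(3)·m(1) = 1 + 3/7·377/343 + 1/7·37/49 + 1/7·3/7 = 3938/2401
m(5) = F(5) + f(1)·m(4) + f(2)·m(3) + f(3)·m(2) + f(4)·m(1) = 1 + 3/7·3938/2401 + 1/7·377/343 + 1/7·37/49 + 2/7·3/7 = 35131/16807
m(6) = F(6) + f(1)·m(5) + f(2)·m(4) + f(3)·m(3) + f(4)·m(2) = 1 + 3/7·35131/16807 + 1/7·3938/2401 + 1/7·377/343 + 2/7·37/49 = 294463/117649
m(7) = F(7) + f(1)·m(6) + f(2)·m(5) + f(3)·m(4) + f(4)·m(3) = 1 + 3/7·294463/117649 + 1/7·35131/16807 + 1/7·3938/2401 + 2/7·377/343 = 2404433/823543
E[N_7] = m(7) = 2404433/823543

2404433/823543


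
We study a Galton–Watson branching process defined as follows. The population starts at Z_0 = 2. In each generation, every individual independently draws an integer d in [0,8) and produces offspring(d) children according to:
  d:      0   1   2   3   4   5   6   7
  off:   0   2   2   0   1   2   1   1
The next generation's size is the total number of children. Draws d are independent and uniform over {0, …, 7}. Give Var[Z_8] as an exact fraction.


4900202894353455/140737488355328

Outcome values over d=0..7: [0, 2, 2, 0, 1, 2, 1, 1]
Σy = 9, Σy² = 15, M = 8
μ = 9/8 = 9/8,  σ² = 15/8 − (9/8)² = 39/64
V_0 = 0, E_0 = 2
V_1 = 39/64·E_0 + (9/8)²·V_0 = 39/32;  E_1 = 9/4
V_2 = 39/64·E_1 + (9/8)²·V_1 = 5967/2048;  E_2 = 81/32
V_3 = 39/64·E_2 + (9/8)²·V_2 = 685503/131072;  E_3 = 729/256
V_4 = 39/64·E_3 + (9/8)²·V_3 = 70082415/8388608;  E_4 = 6561/2048
V_5 = 39/64·E_4 + (9/8)²·V_4 = 6724755999/536870912;  E_5 = 59049/16384
V_6 = 39/64·E_5 + (9/8)²·V_5 = 620167023567/34359738368;  E_6 = 531441/131072
V_7 = 39/64·E_6 + (9/8)²·V_6 = 55666777619583/2199023255552;  E_7 = 4782969/1048576
V_8 = 39/64·E_7 + (9/8)²·V_7 = 4900202894353455/140737488355328;  E_8 = 43046721/8388608


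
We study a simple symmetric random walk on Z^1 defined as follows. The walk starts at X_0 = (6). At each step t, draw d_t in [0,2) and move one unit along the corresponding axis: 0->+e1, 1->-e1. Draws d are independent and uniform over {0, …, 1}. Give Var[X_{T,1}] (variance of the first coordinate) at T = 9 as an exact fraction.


9

Outcome values over d=0..1: [1, -1]
Σy = 0, Σy² = 2, M = 2
μ = 0/2 = 0,  σ² = 2/2 − (0)² = 1
Independent increments: Var[X_9] = 9·σ² = 9·(1) = 9


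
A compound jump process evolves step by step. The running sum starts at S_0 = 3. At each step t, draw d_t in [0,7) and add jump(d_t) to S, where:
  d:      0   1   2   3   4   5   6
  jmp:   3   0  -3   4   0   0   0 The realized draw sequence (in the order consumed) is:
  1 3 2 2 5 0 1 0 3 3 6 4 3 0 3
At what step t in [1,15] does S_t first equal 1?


t=0: S=3, d=1, jump=0, S_1=3
t=1: S=3, d=3, jump=4, S_2=7
t=2: S=7, d=2, jump=-3, S_3=4
t=3: S=4, d=2, jump=-3, S_4=1
t=4: S=1, d=5, jump=0, S_5=1
t=5: S=1, d=0, jump=3, S_6=4
t=6: S=4, d=1, jump=0, S_7=4
t=7: S=4, d=0, jump=3, S_8=7
t=8: S=7, d=3, jump=4, S_9=11
t=9: S=11, d=3, jump=4, S_10=15
t=10: S=15, d=6, jump=0, S_11=15
t=11: S=15, d=4, jump=0, S_12=15
t=12: S=15, d=3, jump=4, S_13=19
t=13: S=19, d=0, jump=3, S_14=22
t=14: S=22, d=3, jump=4, S_15=26

4


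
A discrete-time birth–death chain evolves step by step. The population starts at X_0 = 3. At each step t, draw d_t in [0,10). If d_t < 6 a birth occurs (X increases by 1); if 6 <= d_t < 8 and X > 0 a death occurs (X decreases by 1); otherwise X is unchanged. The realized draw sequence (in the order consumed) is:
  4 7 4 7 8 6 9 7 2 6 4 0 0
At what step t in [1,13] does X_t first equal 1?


8

t=0: X=3, d=4 → birth, X_1=4
t=1: X=4, d=7 → death, X_2=3
t=2: X=3, d=4 → birth, X_3=4
t=3: X=4, d=7 → death, X_4=3
t=4: X=3, d=8 → hold, X_5=3
t=5: X=3, d=6 → death, X_6=2
t=6: X=2, d=9 → hold, X_7=2
t=7: X=2, d=7 → death, X_8=1
t=8: X=1, d=2 → birth, X_9=2
t=9: X=2, d=6 → death, X_10=1
t=10: X=1, d=4 → birth, X_11=2
t=11: X=2, d=0 → birth, X_12=3
t=12: X=3, d=0 → birth, X_13=4


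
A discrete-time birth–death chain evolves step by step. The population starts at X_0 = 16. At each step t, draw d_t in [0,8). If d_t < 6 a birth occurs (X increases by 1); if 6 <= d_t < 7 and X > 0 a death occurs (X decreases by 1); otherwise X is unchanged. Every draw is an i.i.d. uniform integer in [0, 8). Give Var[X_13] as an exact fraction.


X can drop by at most 1 per step and X_0 = 16 > T = 13, so X_t >= 16 − t >= 3 > 0 for every t <= 13: the floor at 0 (the 'and X > 0' condition) never binds. Hence X_13 = X_0 + Σ_{t<13} Y_t with i.i.d. increments Y_t = y(d_t) ∈ {+1, −1, 0}.
Outcome values over d=0..7: [1, 1, 1, 1, 1, 1, -1, 0]
Σy = 5, Σy² = 7, M = 8
μ = 5/8 = 5/8,  σ² = 7/8 − (5/8)² = 31/64
Independent increments: Var[X_13] = 13·σ² = 13·(31/64) = 403/64

403/64


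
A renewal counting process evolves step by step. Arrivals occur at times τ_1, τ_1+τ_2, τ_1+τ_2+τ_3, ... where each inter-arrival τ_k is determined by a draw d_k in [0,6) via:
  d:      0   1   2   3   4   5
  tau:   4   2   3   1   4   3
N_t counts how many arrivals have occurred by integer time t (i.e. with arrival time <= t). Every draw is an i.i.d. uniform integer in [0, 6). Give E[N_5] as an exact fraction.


11731/7776

Inter-arrival values over d=0..5: [4, 2, 3, 1, 4, 3]
Each d has probability 1/6, so the pmf of τ is: f(1) = 1/6, f(2) = 1/6, f(3) = 1/3, f(4) = 1/3
Renewal equation for m(n) = E[N_n]: condition on τ_1 = k (if k <= n, one arrival plus a fresh copy on the remaining n−k steps): m(n) = F(n) + Σ_{k<=n} f(k)·m(n−k), where F(n) = P(τ <= n) and m(0) = 0
m(1) = F(1) = 1/6
m(2) = F(2) + f(1)·m(1) = 1/3 + 1/6·1/6 = 13/36
m(3) = F(3) + f(1)·m(2) + f(2)·m(1) = 2/3 + 1/6·13/36 + 1/6·1/6 = 163/216
m(4) = F(4) + f(1)·m(3) + f(2)·m(2) + f(3)·m(1) = 1 + 1/6·163/216 + 1/6·13/36 + 1/3·1/6 = 1609/1296
m(5) = F(5) + f(1)·m(4) + f(2)·m(3) + f(3)·m(2) + f(4)·m(1) = 1 + 1/6·1609/1296 + 1/6·163/216 + 1/3·13/36 + 1/3·1/6 = 11731/7776
E[N_5] = m(5) = 11731/7776
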